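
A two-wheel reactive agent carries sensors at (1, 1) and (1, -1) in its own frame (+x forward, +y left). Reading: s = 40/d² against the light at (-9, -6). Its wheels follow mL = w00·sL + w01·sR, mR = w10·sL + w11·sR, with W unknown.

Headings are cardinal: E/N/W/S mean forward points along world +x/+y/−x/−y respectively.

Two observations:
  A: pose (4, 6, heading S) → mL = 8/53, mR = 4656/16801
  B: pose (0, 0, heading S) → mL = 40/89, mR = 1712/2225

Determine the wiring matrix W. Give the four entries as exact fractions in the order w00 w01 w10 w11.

obs A: pose=(4,6,S) → sL=40/317, sR=8/53, mL=8/53, mR=4656/16801
obs B: pose=(0,0,S) → sL=8/25, sR=40/89, mL=40/89, mR=1712/2225
sensor matrix S = [[40/317, 8/53], [8/25, 40/89]]; det S = 314368/37382225
solve [mL_A; mL_B] = S·[w00; w01] and [mR_A; mR_B] = S·[w10; w11]:
  w00 = 0, w01 = 1, w10 = 1, w11 = 1

0 1 1 1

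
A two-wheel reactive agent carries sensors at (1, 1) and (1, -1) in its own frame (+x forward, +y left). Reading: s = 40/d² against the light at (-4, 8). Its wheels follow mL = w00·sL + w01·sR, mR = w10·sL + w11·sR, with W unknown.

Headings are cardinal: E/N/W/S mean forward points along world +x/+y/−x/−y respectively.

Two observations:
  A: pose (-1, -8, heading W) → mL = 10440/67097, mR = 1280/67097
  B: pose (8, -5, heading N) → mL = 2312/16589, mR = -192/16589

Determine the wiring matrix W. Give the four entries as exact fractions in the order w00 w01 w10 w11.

1/2 1/2 -1/2 1/2

obs A: pose=(-1,-8,W) → sL=40/293, sR=40/229, mL=10440/67097, mR=1280/67097
obs B: pose=(8,-5,N) → sL=8/53, sR=40/313, mL=2312/16589, mR=-192/16589
sensor matrix S = [[40/293, 40/229], [8/53, 40/313]]; det S = -9927680/1113072133
solve [mL_A; mL_B] = S·[w00; w01] and [mR_A; mR_B] = S·[w10; w11]:
  w00 = 1/2, w01 = 1/2, w10 = -1/2, w11 = 1/2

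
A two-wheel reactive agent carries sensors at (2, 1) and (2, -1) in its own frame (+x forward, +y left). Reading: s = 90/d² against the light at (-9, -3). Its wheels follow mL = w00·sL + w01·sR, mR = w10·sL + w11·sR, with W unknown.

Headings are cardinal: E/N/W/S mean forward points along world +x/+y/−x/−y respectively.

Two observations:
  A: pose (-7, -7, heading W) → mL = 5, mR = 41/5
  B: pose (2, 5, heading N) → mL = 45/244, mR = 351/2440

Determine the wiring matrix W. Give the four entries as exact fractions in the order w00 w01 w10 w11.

0 1/2 -1/2 1

obs A: pose=(-7,-7,W) → sL=18/5, sR=10, mL=5, mR=41/5
obs B: pose=(2,5,N) → sL=9/20, sR=45/122, mL=45/244, mR=351/2440
sensor matrix S = [[18/5, 10], [9/20, 45/122]]; det S = -387/122
solve [mL_A; mL_B] = S·[w00; w01] and [mR_A; mR_B] = S·[w10; w11]:
  w00 = 0, w01 = 1/2, w10 = -1/2, w11 = 1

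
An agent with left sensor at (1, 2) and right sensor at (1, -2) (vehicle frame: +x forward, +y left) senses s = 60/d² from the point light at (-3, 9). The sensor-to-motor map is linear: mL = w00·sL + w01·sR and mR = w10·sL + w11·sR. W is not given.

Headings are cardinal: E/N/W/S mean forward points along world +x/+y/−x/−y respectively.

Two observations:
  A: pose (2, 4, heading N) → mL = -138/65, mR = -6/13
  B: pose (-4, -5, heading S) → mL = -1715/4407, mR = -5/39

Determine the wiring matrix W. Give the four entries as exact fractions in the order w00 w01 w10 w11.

obs A: pose=(2,4,N) → sL=12/5, sR=12/13, mL=-138/65, mR=-6/13
obs B: pose=(-4,-5,S) → sL=30/113, sR=10/39, mL=-1715/4407, mR=-5/39
sensor matrix S = [[12/5, 12/13], [30/113, 10/39]]; det S = 544/1469
solve [mL_A; mL_B] = S·[w00; w01] and [mR_A; mR_B] = S·[w10; w11]:
  w00 = -1/2, w01 = -1, w10 = 0, w11 = -1/2

-1/2 -1 0 -1/2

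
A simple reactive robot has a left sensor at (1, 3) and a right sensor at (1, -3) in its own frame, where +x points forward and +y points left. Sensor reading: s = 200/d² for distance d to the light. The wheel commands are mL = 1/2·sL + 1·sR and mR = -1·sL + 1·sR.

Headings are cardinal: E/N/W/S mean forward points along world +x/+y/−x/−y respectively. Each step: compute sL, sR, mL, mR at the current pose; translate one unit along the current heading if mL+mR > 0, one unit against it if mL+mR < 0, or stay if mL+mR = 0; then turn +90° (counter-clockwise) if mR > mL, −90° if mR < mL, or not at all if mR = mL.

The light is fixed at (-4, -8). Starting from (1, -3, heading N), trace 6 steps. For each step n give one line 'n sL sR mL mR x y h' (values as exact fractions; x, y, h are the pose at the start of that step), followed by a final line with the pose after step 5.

n=0: pose=(1,-3,N); sL=5, sR=2; mL=9/2, mR=-3; mL+mR=3/2 → advance +1; mR−mL=-15/2 → turn -1·90°
n=1: pose=(1,-2,E); sL=200/117, sR=40/9; mL=620/117, mR=320/117; mL+mR=940/117 → advance +1; mR−mL=-100/39 → turn -1·90°
n=2: pose=(2,-2,S); sL=100/53, sR=100/17; mL=6150/901, mR=3600/901; mL+mR=9750/901 → advance +1; mR−mL=-150/53 → turn -1·90°
n=3: pose=(2,-3,W); sL=200/29, sR=200/89; mL=14700/2581, mR=-12000/2581; mL+mR=2700/2581 → advance +1; mR−mL=-300/29 → turn -1·90°
n=4: pose=(1,-3,N); sL=5, sR=2; mL=9/2, mR=-3; mL+mR=3/2 → advance +1; mR−mL=-15/2 → turn -1·90°
n=5: pose=(1,-2,E); sL=200/117, sR=40/9; mL=620/117, mR=320/117; mL+mR=940/117 → advance +1; mR−mL=-100/39 → turn -1·90°

0 5 2 9/2 -3 1 -3 N
1 200/117 40/9 620/117 320/117 1 -2 E
2 100/53 100/17 6150/901 3600/901 2 -2 S
3 200/29 200/89 14700/2581 -12000/2581 2 -3 W
4 5 2 9/2 -3 1 -3 N
5 200/117 40/9 620/117 320/117 1 -2 E
final 2 -2 S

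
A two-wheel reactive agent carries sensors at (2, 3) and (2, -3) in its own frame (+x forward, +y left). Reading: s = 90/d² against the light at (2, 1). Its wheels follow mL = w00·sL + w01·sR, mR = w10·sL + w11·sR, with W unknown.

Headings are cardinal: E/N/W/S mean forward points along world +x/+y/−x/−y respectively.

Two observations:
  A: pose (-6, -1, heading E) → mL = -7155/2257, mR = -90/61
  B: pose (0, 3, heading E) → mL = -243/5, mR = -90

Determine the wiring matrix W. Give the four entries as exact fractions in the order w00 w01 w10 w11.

obs A: pose=(-6,-1,E) → sL=90/37, sR=90/61, mL=-7155/2257, mR=-90/61
obs B: pose=(0,3,E) → sL=18/5, sR=90, mL=-243/5, mR=-90
sensor matrix S = [[90/37, 90/61], [18/5, 90]]; det S = 482112/2257
solve [mL_A; mL_B] = S·[w00; w01] and [mR_A; mR_B] = S·[w10; w11]:
  w00 = -1, w01 = -1/2, w10 = 0, w11 = -1

-1 -1/2 0 -1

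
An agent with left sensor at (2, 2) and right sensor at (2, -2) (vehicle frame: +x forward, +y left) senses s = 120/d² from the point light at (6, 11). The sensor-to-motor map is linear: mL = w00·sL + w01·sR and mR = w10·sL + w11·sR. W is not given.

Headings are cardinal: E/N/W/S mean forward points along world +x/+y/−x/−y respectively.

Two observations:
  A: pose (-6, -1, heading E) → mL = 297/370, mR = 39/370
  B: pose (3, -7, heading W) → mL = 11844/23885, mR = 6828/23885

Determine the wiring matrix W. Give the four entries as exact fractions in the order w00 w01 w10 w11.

obs A: pose=(-6,-1,E) → sL=3/5, sR=15/37, mL=297/370, mR=39/370
obs B: pose=(3,-7,W) → sL=24/85, sR=120/281, mL=11844/23885, mR=6828/23885
sensor matrix S = [[3/5, 15/37], [24/85, 120/281]]; det S = 25056/176749
solve [mL_A; mL_B] = S·[w00; w01] and [mR_A; mR_B] = S·[w10; w11]:
  w00 = 1, w01 = 1/2, w10 = -1/2, w11 = 1

1 1/2 -1/2 1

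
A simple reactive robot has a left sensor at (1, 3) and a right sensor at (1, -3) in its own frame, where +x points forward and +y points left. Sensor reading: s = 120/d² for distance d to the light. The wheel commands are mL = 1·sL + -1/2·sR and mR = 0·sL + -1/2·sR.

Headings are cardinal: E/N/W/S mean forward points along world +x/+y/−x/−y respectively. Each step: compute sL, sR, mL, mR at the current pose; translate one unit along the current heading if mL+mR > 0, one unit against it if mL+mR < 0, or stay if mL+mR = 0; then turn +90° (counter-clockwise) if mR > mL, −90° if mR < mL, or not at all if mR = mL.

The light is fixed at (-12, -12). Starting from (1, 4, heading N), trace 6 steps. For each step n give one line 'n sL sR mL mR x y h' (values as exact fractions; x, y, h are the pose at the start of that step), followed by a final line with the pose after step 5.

n=0: pose=(1,4,N); sL=120/389, sR=24/109; mL=8412/42401, mR=-12/109; mL+mR=3744/42401 → advance +1; mR−mL=-120/389 → turn -1·90°
n=1: pose=(1,5,E); sL=30/149, sR=15/49; mL=705/14602, mR=-15/98; mL+mR=-765/7301 → advance -1; mR−mL=-30/149 → turn -1·90°
n=2: pose=(0,5,S); sL=120/481, sR=120/337; mL=11580/162097, mR=-60/337; mL+mR=-17280/162097 → advance -1; mR−mL=-120/481 → turn -1·90°
n=3: pose=(0,6,W); sL=60/173, sR=60/281; mL=11670/48613, mR=-30/281; mL+mR=6480/48613 → advance +1; mR−mL=-60/173 → turn -1·90°
n=4: pose=(-1,6,N); sL=24/85, sR=120/557; mL=8268/47345, mR=-60/557; mL+mR=3168/47345 → advance +1; mR−mL=-24/85 → turn -1·90°
n=5: pose=(-1,7,E); sL=30/157, sR=3/10; mL=129/3140, mR=-3/20; mL+mR=-171/1570 → advance -1; mR−mL=-30/157 → turn -1·90°

0 120/389 24/109 8412/42401 -12/109 1 4 N
1 30/149 15/49 705/14602 -15/98 1 5 E
2 120/481 120/337 11580/162097 -60/337 0 5 S
3 60/173 60/281 11670/48613 -30/281 0 6 W
4 24/85 120/557 8268/47345 -60/557 -1 6 N
5 30/157 3/10 129/3140 -3/20 -1 7 E
final -2 7 S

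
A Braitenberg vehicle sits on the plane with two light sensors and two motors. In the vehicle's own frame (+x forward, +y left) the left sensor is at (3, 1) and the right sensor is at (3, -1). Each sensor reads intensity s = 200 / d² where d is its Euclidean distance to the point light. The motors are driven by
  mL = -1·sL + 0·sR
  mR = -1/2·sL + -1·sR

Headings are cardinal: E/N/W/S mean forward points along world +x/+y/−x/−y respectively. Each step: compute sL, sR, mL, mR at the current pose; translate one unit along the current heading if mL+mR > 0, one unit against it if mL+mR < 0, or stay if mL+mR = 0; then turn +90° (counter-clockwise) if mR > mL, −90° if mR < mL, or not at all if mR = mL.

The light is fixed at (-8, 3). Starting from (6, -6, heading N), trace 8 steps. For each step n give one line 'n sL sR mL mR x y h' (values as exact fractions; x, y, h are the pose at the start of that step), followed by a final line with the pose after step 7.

n=0: pose=(6,-6,N); sL=40/41, sR=200/261; mL=-40/41, mR=-13420/10701; mL+mR=-23860/10701 → advance -1; mR−mL=-2980/10701 → turn -1·90°
n=1: pose=(6,-7,E); sL=20/37, sR=20/41; mL=-20/37, mR=-1150/1517; mL+mR=-1970/1517 → advance -1; mR−mL=-330/1517 → turn -1·90°
n=2: pose=(5,-7,S); sL=40/73, sR=200/313; mL=-40/73, mR=-20860/22849; mL+mR=-33380/22849 → advance -1; mR−mL=-8340/22849 → turn -1·90°
n=3: pose=(5,-6,W); sL=1, sR=50/41; mL=-1, mR=-141/82; mL+mR=-223/82 → advance -1; mR−mL=-59/82 → turn -1·90°
n=4: pose=(6,-6,N); sL=40/41, sR=200/261; mL=-40/41, mR=-13420/10701; mL+mR=-23860/10701 → advance -1; mR−mL=-2980/10701 → turn -1·90°
n=5: pose=(6,-7,E); sL=20/37, sR=20/41; mL=-20/37, mR=-1150/1517; mL+mR=-1970/1517 → advance -1; mR−mL=-330/1517 → turn -1·90°
n=6: pose=(5,-7,S); sL=40/73, sR=200/313; mL=-40/73, mR=-20860/22849; mL+mR=-33380/22849 → advance -1; mR−mL=-8340/22849 → turn -1·90°
n=7: pose=(5,-6,W); sL=1, sR=50/41; mL=-1, mR=-141/82; mL+mR=-223/82 → advance -1; mR−mL=-59/82 → turn -1·90°

0 40/41 200/261 -40/41 -13420/10701 6 -6 N
1 20/37 20/41 -20/37 -1150/1517 6 -7 E
2 40/73 200/313 -40/73 -20860/22849 5 -7 S
3 1 50/41 -1 -141/82 5 -6 W
4 40/41 200/261 -40/41 -13420/10701 6 -6 N
5 20/37 20/41 -20/37 -1150/1517 6 -7 E
6 40/73 200/313 -40/73 -20860/22849 5 -7 S
7 1 50/41 -1 -141/82 5 -6 W
final 6 -6 N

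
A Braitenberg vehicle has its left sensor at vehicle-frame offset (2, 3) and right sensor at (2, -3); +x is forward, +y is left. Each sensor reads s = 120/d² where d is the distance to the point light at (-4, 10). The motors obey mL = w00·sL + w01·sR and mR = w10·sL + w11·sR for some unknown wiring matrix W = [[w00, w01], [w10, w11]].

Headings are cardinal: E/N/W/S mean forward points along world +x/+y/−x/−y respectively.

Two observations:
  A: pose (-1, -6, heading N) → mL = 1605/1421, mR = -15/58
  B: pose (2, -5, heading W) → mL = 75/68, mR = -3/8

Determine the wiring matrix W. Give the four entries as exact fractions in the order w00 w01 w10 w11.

1 1 0 -1/2

obs A: pose=(-1,-6,N) → sL=30/49, sR=15/29, mL=1605/1421, mR=-15/58
obs B: pose=(2,-5,W) → sL=6/17, sR=3/4, mL=75/68, mR=-3/8
sensor matrix S = [[30/49, 15/29], [6/17, 3/4]]; det S = 13365/48314
solve [mL_A; mL_B] = S·[w00; w01] and [mR_A; mR_B] = S·[w10; w11]:
  w00 = 1, w01 = 1, w10 = 0, w11 = -1/2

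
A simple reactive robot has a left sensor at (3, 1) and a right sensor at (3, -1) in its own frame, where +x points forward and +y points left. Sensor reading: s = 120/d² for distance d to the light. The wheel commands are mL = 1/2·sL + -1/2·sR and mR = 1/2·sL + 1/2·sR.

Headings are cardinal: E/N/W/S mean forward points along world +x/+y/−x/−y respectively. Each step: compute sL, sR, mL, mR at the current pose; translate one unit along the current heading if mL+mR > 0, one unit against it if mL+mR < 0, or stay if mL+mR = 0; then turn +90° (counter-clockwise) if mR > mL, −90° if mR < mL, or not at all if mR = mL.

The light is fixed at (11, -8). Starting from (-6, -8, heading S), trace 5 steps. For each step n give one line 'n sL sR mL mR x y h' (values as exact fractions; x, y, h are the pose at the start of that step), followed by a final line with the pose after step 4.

0 24/53 40/111 272/5883 2392/5883 -6 -8 S
1 30/49 3/5 3/490 297/490 -6 -9 E
2 120/293 120/229 -3840/67097 31320/67097 -5 -9 N
3 60/181 60/181 0 60/181 -5 -8 W
4 24/53 40/111 272/5883 2392/5883 -6 -8 S
final -6 -9 E

n=0: pose=(-6,-8,S); sL=24/53, sR=40/111; mL=272/5883, mR=2392/5883; mL+mR=24/53 → advance +1; mR−mL=40/111 → turn +1·90°
n=1: pose=(-6,-9,E); sL=30/49, sR=3/5; mL=3/490, mR=297/490; mL+mR=30/49 → advance +1; mR−mL=3/5 → turn +1·90°
n=2: pose=(-5,-9,N); sL=120/293, sR=120/229; mL=-3840/67097, mR=31320/67097; mL+mR=120/293 → advance +1; mR−mL=120/229 → turn +1·90°
n=3: pose=(-5,-8,W); sL=60/181, sR=60/181; mL=0, mR=60/181; mL+mR=60/181 → advance +1; mR−mL=60/181 → turn +1·90°
n=4: pose=(-6,-8,S); sL=24/53, sR=40/111; mL=272/5883, mR=2392/5883; mL+mR=24/53 → advance +1; mR−mL=40/111 → turn +1·90°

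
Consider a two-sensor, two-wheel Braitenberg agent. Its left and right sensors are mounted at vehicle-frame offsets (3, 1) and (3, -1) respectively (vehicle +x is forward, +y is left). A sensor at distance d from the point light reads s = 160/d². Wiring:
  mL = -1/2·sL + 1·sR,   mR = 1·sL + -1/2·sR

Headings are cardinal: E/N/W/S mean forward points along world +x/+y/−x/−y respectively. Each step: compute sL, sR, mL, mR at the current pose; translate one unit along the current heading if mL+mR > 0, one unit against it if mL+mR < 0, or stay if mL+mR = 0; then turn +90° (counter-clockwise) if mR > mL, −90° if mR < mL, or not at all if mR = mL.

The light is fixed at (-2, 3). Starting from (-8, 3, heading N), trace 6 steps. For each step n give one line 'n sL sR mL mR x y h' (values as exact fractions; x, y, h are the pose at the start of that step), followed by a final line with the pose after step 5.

0 80/29 80/17 1640/493 200/493 -8 3 N
1 160/13 160/9 1360/117 400/117 -8 4 E
2 8 4 0 6 -7 4 S
3 32 32 16 16 -7 3 E
4 80 80 40 40 -6 3 E
5 160 160 80 80 -5 3 E
final -4 3 E

n=0: pose=(-8,3,N); sL=80/29, sR=80/17; mL=1640/493, mR=200/493; mL+mR=1840/493 → advance +1; mR−mL=-1440/493 → turn -1·90°
n=1: pose=(-8,4,E); sL=160/13, sR=160/9; mL=1360/117, mR=400/117; mL+mR=1760/117 → advance +1; mR−mL=-320/39 → turn -1·90°
n=2: pose=(-7,4,S); sL=8, sR=4; mL=0, mR=6; mL+mR=6 → advance +1; mR−mL=6 → turn +1·90°
n=3: pose=(-7,3,E); sL=32, sR=32; mL=16, mR=16; mL+mR=32 → advance +1; mR−mL=0 → turn +0·90°
n=4: pose=(-6,3,E); sL=80, sR=80; mL=40, mR=40; mL+mR=80 → advance +1; mR−mL=0 → turn +0·90°
n=5: pose=(-5,3,E); sL=160, sR=160; mL=80, mR=80; mL+mR=160 → advance +1; mR−mL=0 → turn +0·90°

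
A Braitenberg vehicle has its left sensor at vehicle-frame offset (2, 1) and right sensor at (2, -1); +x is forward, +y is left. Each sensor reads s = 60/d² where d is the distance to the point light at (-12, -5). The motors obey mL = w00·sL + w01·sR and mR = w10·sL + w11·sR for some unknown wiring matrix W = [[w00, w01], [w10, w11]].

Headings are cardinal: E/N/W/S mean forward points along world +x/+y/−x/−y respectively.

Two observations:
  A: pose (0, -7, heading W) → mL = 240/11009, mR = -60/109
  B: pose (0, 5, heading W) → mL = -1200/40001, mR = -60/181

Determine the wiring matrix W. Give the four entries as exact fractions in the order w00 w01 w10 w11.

obs A: pose=(0,-7,W) → sL=60/109, sR=60/101, mL=240/11009, mR=-60/109
obs B: pose=(0,5,W) → sL=60/181, sR=60/221, mL=-1200/40001, mR=-60/181
sensor matrix S = [[60/109, 60/101], [60/181, 60/221]]; det S = -20908800/440371009
solve [mL_A; mL_B] = S·[w00; w01] and [mR_A; mR_B] = S·[w10; w11]:
  w00 = -1/2, w01 = 1/2, w10 = -1, w11 = 0

-1/2 1/2 -1 0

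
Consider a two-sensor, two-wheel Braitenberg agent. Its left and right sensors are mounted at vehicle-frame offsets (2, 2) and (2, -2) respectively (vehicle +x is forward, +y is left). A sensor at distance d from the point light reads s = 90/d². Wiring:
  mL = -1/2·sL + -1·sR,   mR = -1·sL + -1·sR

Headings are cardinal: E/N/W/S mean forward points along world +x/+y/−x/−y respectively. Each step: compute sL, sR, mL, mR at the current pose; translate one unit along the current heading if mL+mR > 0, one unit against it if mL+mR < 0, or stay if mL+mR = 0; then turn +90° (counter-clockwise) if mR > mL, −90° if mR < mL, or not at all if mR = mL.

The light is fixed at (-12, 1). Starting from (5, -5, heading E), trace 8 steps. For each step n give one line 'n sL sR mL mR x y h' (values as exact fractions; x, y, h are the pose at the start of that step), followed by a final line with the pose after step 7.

n=0: pose=(5,-5,E); sL=90/377, sR=18/85; mL=-10611/32045, mR=-14436/32045; mL+mR=-25047/32045 → advance -1; mR−mL=-45/377 → turn -1·90°
n=1: pose=(4,-5,S); sL=45/194, sR=9/26; mL=-2331/5044, mR=-729/1261; mL+mR=-5247/5044 → advance -1; mR−mL=-45/388 → turn -1·90°
n=2: pose=(4,-4,W); sL=18/49, sR=18/41; mL=-1251/2009, mR=-1620/2009; mL+mR=-2871/2009 → advance -1; mR−mL=-9/49 → turn -1·90°
n=3: pose=(5,-4,N); sL=5/13, sR=9/37; mL=-419/962, mR=-302/481; mL+mR=-1023/962 → advance -1; mR−mL=-5/26 → turn -1·90°
n=4: pose=(5,-5,E); sL=90/377, sR=18/85; mL=-10611/32045, mR=-14436/32045; mL+mR=-25047/32045 → advance -1; mR−mL=-45/377 → turn -1·90°
n=5: pose=(4,-5,S); sL=45/194, sR=9/26; mL=-2331/5044, mR=-729/1261; mL+mR=-5247/5044 → advance -1; mR−mL=-45/388 → turn -1·90°
n=6: pose=(4,-4,W); sL=18/49, sR=18/41; mL=-1251/2009, mR=-1620/2009; mL+mR=-2871/2009 → advance -1; mR−mL=-9/49 → turn -1·90°
n=7: pose=(5,-4,N); sL=5/13, sR=9/37; mL=-419/962, mR=-302/481; mL+mR=-1023/962 → advance -1; mR−mL=-5/26 → turn -1·90°

0 90/377 18/85 -10611/32045 -14436/32045 5 -5 E
1 45/194 9/26 -2331/5044 -729/1261 4 -5 S
2 18/49 18/41 -1251/2009 -1620/2009 4 -4 W
3 5/13 9/37 -419/962 -302/481 5 -4 N
4 90/377 18/85 -10611/32045 -14436/32045 5 -5 E
5 45/194 9/26 -2331/5044 -729/1261 4 -5 S
6 18/49 18/41 -1251/2009 -1620/2009 4 -4 W
7 5/13 9/37 -419/962 -302/481 5 -4 N
final 5 -5 E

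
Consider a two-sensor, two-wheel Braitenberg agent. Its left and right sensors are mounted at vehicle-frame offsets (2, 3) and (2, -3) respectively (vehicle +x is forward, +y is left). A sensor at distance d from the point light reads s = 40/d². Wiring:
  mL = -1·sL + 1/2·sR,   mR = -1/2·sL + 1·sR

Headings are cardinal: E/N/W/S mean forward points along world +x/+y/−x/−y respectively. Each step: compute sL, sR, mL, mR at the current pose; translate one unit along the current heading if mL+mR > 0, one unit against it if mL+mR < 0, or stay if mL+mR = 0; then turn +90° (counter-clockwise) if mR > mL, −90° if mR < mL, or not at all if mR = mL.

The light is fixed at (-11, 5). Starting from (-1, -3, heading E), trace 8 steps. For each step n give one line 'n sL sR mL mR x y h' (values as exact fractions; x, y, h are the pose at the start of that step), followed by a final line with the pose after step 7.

0 40/169 8/53 -1444/8957 292/8957 -1 -3 E
1 5/9 2/9 -4/9 -1/18 -2 -3 N
2 40/193 8/17 92/3281 1204/3281 -2 -4 W
3 20/121 20/73 -250/8833 1690/8833 -3 -4 S
4 40/149 40/269 -7780/40081 580/40081 -3 -5 E
5 1/2 10/41 -31/82 -1/164 -4 -5 N
6 40/221 40/89 860/19669 7060/19669 -4 -6 W
7 4/25 20/89 -106/2225 322/2225 -5 -6 S
final -5 -7 E

n=0: pose=(-1,-3,E); sL=40/169, sR=8/53; mL=-1444/8957, mR=292/8957; mL+mR=-1152/8957 → advance -1; mR−mL=1736/8957 → turn +1·90°
n=1: pose=(-2,-3,N); sL=5/9, sR=2/9; mL=-4/9, mR=-1/18; mL+mR=-1/2 → advance -1; mR−mL=7/18 → turn +1·90°
n=2: pose=(-2,-4,W); sL=40/193, sR=8/17; mL=92/3281, mR=1204/3281; mL+mR=1296/3281 → advance +1; mR−mL=1112/3281 → turn +1·90°
n=3: pose=(-3,-4,S); sL=20/121, sR=20/73; mL=-250/8833, mR=1690/8833; mL+mR=1440/8833 → advance +1; mR−mL=1940/8833 → turn +1·90°
n=4: pose=(-3,-5,E); sL=40/149, sR=40/269; mL=-7780/40081, mR=580/40081; mL+mR=-7200/40081 → advance -1; mR−mL=8360/40081 → turn +1·90°
n=5: pose=(-4,-5,N); sL=1/2, sR=10/41; mL=-31/82, mR=-1/164; mL+mR=-63/164 → advance -1; mR−mL=61/164 → turn +1·90°
n=6: pose=(-4,-6,W); sL=40/221, sR=40/89; mL=860/19669, mR=7060/19669; mL+mR=7920/19669 → advance +1; mR−mL=6200/19669 → turn +1·90°
n=7: pose=(-5,-6,S); sL=4/25, sR=20/89; mL=-106/2225, mR=322/2225; mL+mR=216/2225 → advance +1; mR−mL=428/2225 → turn +1·90°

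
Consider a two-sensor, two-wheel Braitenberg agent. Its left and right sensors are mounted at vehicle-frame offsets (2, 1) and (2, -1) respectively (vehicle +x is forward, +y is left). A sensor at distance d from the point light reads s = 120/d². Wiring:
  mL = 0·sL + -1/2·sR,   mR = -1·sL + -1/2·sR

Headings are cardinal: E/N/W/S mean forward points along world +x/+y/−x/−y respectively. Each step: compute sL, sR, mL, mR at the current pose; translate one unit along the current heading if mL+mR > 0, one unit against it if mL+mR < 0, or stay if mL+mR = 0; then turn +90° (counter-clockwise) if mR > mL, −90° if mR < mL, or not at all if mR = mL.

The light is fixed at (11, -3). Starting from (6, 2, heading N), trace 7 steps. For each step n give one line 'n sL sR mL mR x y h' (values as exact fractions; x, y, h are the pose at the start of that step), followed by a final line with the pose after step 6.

0 24/17 24/13 -12/13 -516/221 6 2 N
1 60/17 20/3 -10/3 -350/51 6 1 E
2 120/29 120/53 -60/53 -8100/1537 5 1 S
3 3/2 6/5 -3/5 -21/10 5 2 W
4 24/17 24/13 -12/13 -516/221 6 2 N
5 60/17 20/3 -10/3 -350/51 6 1 E
6 120/29 120/53 -60/53 -8100/1537 5 1 S
final 5 2 W

n=0: pose=(6,2,N); sL=24/17, sR=24/13; mL=-12/13, mR=-516/221; mL+mR=-720/221 → advance -1; mR−mL=-24/17 → turn -1·90°
n=1: pose=(6,1,E); sL=60/17, sR=20/3; mL=-10/3, mR=-350/51; mL+mR=-520/51 → advance -1; mR−mL=-60/17 → turn -1·90°
n=2: pose=(5,1,S); sL=120/29, sR=120/53; mL=-60/53, mR=-8100/1537; mL+mR=-9840/1537 → advance -1; mR−mL=-120/29 → turn -1·90°
n=3: pose=(5,2,W); sL=3/2, sR=6/5; mL=-3/5, mR=-21/10; mL+mR=-27/10 → advance -1; mR−mL=-3/2 → turn -1·90°
n=4: pose=(6,2,N); sL=24/17, sR=24/13; mL=-12/13, mR=-516/221; mL+mR=-720/221 → advance -1; mR−mL=-24/17 → turn -1·90°
n=5: pose=(6,1,E); sL=60/17, sR=20/3; mL=-10/3, mR=-350/51; mL+mR=-520/51 → advance -1; mR−mL=-60/17 → turn -1·90°
n=6: pose=(5,1,S); sL=120/29, sR=120/53; mL=-60/53, mR=-8100/1537; mL+mR=-9840/1537 → advance -1; mR−mL=-120/29 → turn -1·90°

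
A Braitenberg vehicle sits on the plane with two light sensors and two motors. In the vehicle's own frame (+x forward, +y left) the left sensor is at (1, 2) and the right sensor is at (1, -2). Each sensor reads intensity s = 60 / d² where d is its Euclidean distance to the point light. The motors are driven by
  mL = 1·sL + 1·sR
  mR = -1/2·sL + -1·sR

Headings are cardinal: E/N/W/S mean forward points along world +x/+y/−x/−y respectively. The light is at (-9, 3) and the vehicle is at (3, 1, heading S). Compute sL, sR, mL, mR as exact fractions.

12/41 60/109 3768/4469 -3114/4469

left sensor world pos  = (5, 0); dL² = 205
right sensor world pos = (1, 0); dR² = 109
sL = 60/205 = 12/41
sR = 60/109 = 60/109
mL = 1·sL + 1·sR = 3768/4469
mR = -1/2·sL + -1·sR = -3114/4469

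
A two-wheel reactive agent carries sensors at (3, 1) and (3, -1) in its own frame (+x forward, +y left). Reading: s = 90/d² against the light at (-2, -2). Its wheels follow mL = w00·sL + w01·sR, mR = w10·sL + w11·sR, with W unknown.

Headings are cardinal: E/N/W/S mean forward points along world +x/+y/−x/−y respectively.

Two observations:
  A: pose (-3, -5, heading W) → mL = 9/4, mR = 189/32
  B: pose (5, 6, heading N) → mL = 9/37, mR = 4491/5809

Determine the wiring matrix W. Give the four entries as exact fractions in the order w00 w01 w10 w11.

0 1/2 1/2 1

obs A: pose=(-3,-5,W) → sL=45/16, sR=9/2, mL=9/4, mR=189/32
obs B: pose=(5,6,N) → sL=90/157, sR=18/37, mL=9/37, mR=4491/5809
sensor matrix S = [[45/16, 9/2], [90/157, 18/37]]; det S = -56295/46472
solve [mL_A; mL_B] = S·[w00; w01] and [mR_A; mR_B] = S·[w10; w11]:
  w00 = 0, w01 = 1/2, w10 = 1/2, w11 = 1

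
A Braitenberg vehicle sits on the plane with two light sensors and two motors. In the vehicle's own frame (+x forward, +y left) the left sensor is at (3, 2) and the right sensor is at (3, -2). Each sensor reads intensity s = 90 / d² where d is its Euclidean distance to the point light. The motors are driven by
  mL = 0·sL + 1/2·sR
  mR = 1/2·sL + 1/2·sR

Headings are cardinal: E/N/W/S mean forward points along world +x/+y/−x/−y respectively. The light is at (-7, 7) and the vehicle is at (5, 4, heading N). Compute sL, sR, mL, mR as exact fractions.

left sensor world pos  = (3, 7); dL² = 100
right sensor world pos = (7, 7); dR² = 196
sL = 90/100 = 9/10
sR = 90/196 = 45/98
mL = 0·sL + 1/2·sR = 45/196
mR = 1/2·sL + 1/2·sR = 333/490

9/10 45/98 45/196 333/490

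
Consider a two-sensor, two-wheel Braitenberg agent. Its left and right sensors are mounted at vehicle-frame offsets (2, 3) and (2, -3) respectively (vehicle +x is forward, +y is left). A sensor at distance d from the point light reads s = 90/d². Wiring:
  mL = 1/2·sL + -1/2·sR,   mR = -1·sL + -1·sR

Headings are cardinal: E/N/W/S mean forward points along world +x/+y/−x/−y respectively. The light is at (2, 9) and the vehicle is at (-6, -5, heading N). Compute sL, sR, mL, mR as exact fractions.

left sensor world pos  = (-9, -3); dL² = 265
right sensor world pos = (-3, -3); dR² = 169
sL = 90/265 = 18/53
sR = 90/169 = 90/169
mL = 1/2·sL + -1/2·sR = -864/8957
mR = -1·sL + -1·sR = -7812/8957

18/53 90/169 -864/8957 -7812/8957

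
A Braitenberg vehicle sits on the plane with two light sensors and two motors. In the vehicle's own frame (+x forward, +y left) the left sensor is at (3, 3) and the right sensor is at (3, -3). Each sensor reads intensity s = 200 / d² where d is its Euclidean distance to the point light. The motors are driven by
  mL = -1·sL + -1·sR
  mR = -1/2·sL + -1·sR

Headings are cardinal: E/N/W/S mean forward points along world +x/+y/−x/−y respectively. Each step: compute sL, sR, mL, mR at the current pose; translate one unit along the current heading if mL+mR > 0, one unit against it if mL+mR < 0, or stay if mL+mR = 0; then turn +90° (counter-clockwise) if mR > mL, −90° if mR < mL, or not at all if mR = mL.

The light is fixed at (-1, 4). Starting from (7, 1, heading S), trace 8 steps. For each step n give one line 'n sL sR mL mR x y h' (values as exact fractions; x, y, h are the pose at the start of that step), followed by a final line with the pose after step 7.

n=0: pose=(7,1,S); sL=200/157, sR=200/61; mL=-43600/9577, mR=-37500/9577; mL+mR=-81100/9577 → advance -1; mR−mL=100/157 → turn +1·90°
n=1: pose=(7,2,E); sL=100/61, sR=100/73; mL=-13400/4453, mR=-9750/4453; mL+mR=-23150/4453 → advance -1; mR−mL=50/61 → turn +1·90°
n=2: pose=(6,2,N); sL=200/17, sR=200/101; mL=-23600/1717, mR=-13500/1717; mL+mR=-37100/1717 → advance -1; mR−mL=100/17 → turn +1·90°
n=3: pose=(6,1,W); sL=50/13, sR=25/2; mL=-425/26, mR=-375/26; mL+mR=-400/13 → advance -1; mR−mL=25/13 → turn +1·90°
n=4: pose=(7,1,S); sL=200/157, sR=200/61; mL=-43600/9577, mR=-37500/9577; mL+mR=-81100/9577 → advance -1; mR−mL=100/157 → turn +1·90°
n=5: pose=(7,2,E); sL=100/61, sR=100/73; mL=-13400/4453, mR=-9750/4453; mL+mR=-23150/4453 → advance -1; mR−mL=50/61 → turn +1·90°
n=6: pose=(6,2,N); sL=200/17, sR=200/101; mL=-23600/1717, mR=-13500/1717; mL+mR=-37100/1717 → advance -1; mR−mL=100/17 → turn +1·90°
n=7: pose=(6,1,W); sL=50/13, sR=25/2; mL=-425/26, mR=-375/26; mL+mR=-400/13 → advance -1; mR−mL=25/13 → turn +1·90°

0 200/157 200/61 -43600/9577 -37500/9577 7 1 S
1 100/61 100/73 -13400/4453 -9750/4453 7 2 E
2 200/17 200/101 -23600/1717 -13500/1717 6 2 N
3 50/13 25/2 -425/26 -375/26 6 1 W
4 200/157 200/61 -43600/9577 -37500/9577 7 1 S
5 100/61 100/73 -13400/4453 -9750/4453 7 2 E
6 200/17 200/101 -23600/1717 -13500/1717 6 2 N
7 50/13 25/2 -425/26 -375/26 6 1 W
final 7 1 S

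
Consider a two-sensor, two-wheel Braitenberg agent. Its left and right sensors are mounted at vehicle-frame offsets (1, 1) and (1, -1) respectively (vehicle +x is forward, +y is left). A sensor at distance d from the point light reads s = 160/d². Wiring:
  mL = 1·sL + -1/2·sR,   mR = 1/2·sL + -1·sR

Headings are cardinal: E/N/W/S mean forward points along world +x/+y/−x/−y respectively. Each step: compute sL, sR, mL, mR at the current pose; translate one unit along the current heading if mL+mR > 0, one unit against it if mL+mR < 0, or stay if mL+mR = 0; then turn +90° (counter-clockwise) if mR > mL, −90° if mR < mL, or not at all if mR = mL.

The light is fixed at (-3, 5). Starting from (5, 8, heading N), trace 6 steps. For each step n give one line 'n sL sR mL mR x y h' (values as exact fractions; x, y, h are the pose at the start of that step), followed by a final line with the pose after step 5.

n=0: pose=(5,8,N); sL=32/13, sR=160/97; mL=2064/1261, mR=-528/1261; mL+mR=1536/1261 → advance +1; mR−mL=-2592/1261 → turn -1·90°
n=1: pose=(5,9,E); sL=80/53, sR=16/9; mL=296/477, mR=-488/477; mL+mR=-64/159 → advance -1; mR−mL=-784/477 → turn -1·90°
n=2: pose=(4,9,S); sL=160/73, sR=32/9; mL=272/657, mR=-1616/657; mL+mR=-448/219 → advance -1; mR−mL=-1888/657 → turn -1·90°
n=3: pose=(4,10,W); sL=40/13, sR=20/9; mL=230/117, mR=-80/117; mL+mR=50/39 → advance +1; mR−mL=-310/117 → turn -1·90°
n=4: pose=(3,10,N); sL=160/61, sR=32/17; mL=1744/1037, mR=-592/1037; mL+mR=1152/1037 → advance +1; mR−mL=-2336/1037 → turn -1·90°
n=5: pose=(3,11,E); sL=80/49, sR=80/37; mL=1000/1813, mR=-2440/1813; mL+mR=-1440/1813 → advance -1; mR−mL=-3440/1813 → turn -1·90°

0 32/13 160/97 2064/1261 -528/1261 5 8 N
1 80/53 16/9 296/477 -488/477 5 9 E
2 160/73 32/9 272/657 -1616/657 4 9 S
3 40/13 20/9 230/117 -80/117 4 10 W
4 160/61 32/17 1744/1037 -592/1037 3 10 N
5 80/49 80/37 1000/1813 -2440/1813 3 11 E
final 2 11 S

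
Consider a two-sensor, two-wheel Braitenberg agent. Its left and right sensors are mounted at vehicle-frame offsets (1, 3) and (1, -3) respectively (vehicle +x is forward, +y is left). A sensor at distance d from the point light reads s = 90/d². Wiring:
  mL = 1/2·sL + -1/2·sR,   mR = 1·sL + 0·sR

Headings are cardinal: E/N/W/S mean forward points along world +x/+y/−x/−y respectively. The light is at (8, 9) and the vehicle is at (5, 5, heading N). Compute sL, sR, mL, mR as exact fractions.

2 10 -4 2

left sensor world pos  = (2, 6); dL² = 45
right sensor world pos = (8, 6); dR² = 9
sL = 90/45 = 2
sR = 90/9 = 10
mL = 1/2·sL + -1/2·sR = -4
mR = 1·sL + 0·sR = 2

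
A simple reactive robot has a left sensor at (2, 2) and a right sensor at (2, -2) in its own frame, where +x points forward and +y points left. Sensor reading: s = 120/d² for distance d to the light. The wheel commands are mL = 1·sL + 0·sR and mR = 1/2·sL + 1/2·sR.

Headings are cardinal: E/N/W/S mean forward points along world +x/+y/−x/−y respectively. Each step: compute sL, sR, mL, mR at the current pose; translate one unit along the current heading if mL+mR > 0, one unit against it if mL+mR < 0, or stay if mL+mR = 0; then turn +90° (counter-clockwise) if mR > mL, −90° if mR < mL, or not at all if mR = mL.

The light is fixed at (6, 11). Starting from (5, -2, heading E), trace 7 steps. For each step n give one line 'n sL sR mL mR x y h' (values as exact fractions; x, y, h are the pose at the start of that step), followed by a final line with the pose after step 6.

0 60/61 60/113 60/61 5220/6893 5 -2 E
1 120/229 120/229 120/229 120/229 6 -2 S
2 6/13 6/13 6/13 6/13 6 -3 S
3 120/293 120/293 120/293 120/293 6 -4 S
4 15/41 15/41 15/41 15/41 6 -5 S
5 24/73 24/73 24/73 24/73 6 -6 S
6 30/101 30/101 30/101 30/101 6 -7 S
final 6 -8 S

n=0: pose=(5,-2,E); sL=60/61, sR=60/113; mL=60/61, mR=5220/6893; mL+mR=12000/6893 → advance +1; mR−mL=-1560/6893 → turn -1·90°
n=1: pose=(6,-2,S); sL=120/229, sR=120/229; mL=120/229, mR=120/229; mL+mR=240/229 → advance +1; mR−mL=0 → turn +0·90°
n=2: pose=(6,-3,S); sL=6/13, sR=6/13; mL=6/13, mR=6/13; mL+mR=12/13 → advance +1; mR−mL=0 → turn +0·90°
n=3: pose=(6,-4,S); sL=120/293, sR=120/293; mL=120/293, mR=120/293; mL+mR=240/293 → advance +1; mR−mL=0 → turn +0·90°
n=4: pose=(6,-5,S); sL=15/41, sR=15/41; mL=15/41, mR=15/41; mL+mR=30/41 → advance +1; mR−mL=0 → turn +0·90°
n=5: pose=(6,-6,S); sL=24/73, sR=24/73; mL=24/73, mR=24/73; mL+mR=48/73 → advance +1; mR−mL=0 → turn +0·90°
n=6: pose=(6,-7,S); sL=30/101, sR=30/101; mL=30/101, mR=30/101; mL+mR=60/101 → advance +1; mR−mL=0 → turn +0·90°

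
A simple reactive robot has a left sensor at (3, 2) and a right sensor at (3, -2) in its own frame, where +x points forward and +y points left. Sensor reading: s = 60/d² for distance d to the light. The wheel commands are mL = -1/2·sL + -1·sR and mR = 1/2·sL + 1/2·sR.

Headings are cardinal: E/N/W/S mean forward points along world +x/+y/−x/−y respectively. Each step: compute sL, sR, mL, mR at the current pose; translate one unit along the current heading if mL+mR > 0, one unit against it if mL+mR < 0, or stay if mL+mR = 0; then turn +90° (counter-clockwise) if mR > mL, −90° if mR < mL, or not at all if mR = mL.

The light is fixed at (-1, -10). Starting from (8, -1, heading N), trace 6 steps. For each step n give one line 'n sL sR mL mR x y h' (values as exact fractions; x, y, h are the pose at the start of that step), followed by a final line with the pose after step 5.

n=0: pose=(8,-1,N); sL=60/193, sR=12/53; mL=-3906/10229, mR=2748/10229; mL+mR=-6/53 → advance -1; mR−mL=6654/10229 → turn +1·90°
n=1: pose=(8,-2,W); sL=5/6, sR=15/34; mL=-175/204, mR=65/102; mL+mR=-15/68 → advance -1; mR−mL=305/204 → turn +1·90°
n=2: pose=(9,-2,S); sL=60/169, sR=60/89; mL=-12810/15041, mR=7740/15041; mL+mR=-30/89 → advance -1; mR−mL=20550/15041 → turn +1·90°
n=3: pose=(9,-1,E); sL=6/29, sR=30/109; mL=-1197/3161, mR=762/3161; mL+mR=-15/109 → advance -1; mR−mL=1959/3161 → turn +1·90°
n=4: pose=(8,-1,N); sL=60/193, sR=12/53; mL=-3906/10229, mR=2748/10229; mL+mR=-6/53 → advance -1; mR−mL=6654/10229 → turn +1·90°
n=5: pose=(8,-2,W); sL=5/6, sR=15/34; mL=-175/204, mR=65/102; mL+mR=-15/68 → advance -1; mR−mL=305/204 → turn +1·90°

0 60/193 12/53 -3906/10229 2748/10229 8 -1 N
1 5/6 15/34 -175/204 65/102 8 -2 W
2 60/169 60/89 -12810/15041 7740/15041 9 -2 S
3 6/29 30/109 -1197/3161 762/3161 9 -1 E
4 60/193 12/53 -3906/10229 2748/10229 8 -1 N
5 5/6 15/34 -175/204 65/102 8 -2 W
final 9 -2 S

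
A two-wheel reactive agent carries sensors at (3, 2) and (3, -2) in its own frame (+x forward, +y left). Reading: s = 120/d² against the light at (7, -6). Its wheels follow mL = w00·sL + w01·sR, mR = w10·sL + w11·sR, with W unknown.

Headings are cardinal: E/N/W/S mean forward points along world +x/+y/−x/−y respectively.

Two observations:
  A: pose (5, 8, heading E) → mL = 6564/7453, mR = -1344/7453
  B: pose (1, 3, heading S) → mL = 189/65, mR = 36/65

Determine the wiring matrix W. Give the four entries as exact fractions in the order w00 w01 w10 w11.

1 1/2 1/2 -1/2

obs A: pose=(5,8,E) → sL=120/257, sR=24/29, mL=6564/7453, mR=-1344/7453
obs B: pose=(1,3,S) → sL=30/13, sR=6/5, mL=189/65, mR=36/65
sensor matrix S = [[120/257, 24/29], [30/13, 6/5]]; det S = -130752/96889
solve [mL_A; mL_B] = S·[w00; w01] and [mR_A; mR_B] = S·[w10; w11]:
  w00 = 1, w01 = 1/2, w10 = 1/2, w11 = -1/2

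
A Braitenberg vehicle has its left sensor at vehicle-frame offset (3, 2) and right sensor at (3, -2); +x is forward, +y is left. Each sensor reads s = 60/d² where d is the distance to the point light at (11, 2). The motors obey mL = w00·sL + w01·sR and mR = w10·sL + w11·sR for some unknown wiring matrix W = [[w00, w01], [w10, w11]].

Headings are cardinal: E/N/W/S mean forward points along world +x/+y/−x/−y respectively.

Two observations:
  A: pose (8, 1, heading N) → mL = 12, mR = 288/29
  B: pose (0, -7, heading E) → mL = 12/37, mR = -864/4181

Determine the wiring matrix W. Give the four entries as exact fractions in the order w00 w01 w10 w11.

obs A: pose=(8,1,N) → sL=60/29, sR=12, mL=12, mR=288/29
obs B: pose=(0,-7,E) → sL=60/113, sR=12/37, mL=12/37, mR=-864/4181
sensor matrix S = [[60/29, 12], [60/113, 12/37]]; det S = -691200/121249
solve [mL_A; mL_B] = S·[w00; w01] and [mR_A; mR_B] = S·[w10; w11]:
  w00 = 0, w01 = 1, w10 = -1, w11 = 1

0 1 -1 1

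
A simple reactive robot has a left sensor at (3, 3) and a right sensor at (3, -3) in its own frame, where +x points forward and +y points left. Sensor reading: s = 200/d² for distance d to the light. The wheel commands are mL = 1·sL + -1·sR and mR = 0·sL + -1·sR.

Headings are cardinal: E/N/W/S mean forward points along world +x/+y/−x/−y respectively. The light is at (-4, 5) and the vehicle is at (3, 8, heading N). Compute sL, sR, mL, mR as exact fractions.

50/13 25/17 525/221 -25/17

left sensor world pos  = (0, 11); dL² = 52
right sensor world pos = (6, 11); dR² = 136
sL = 200/52 = 50/13
sR = 200/136 = 25/17
mL = 1·sL + -1·sR = 525/221
mR = 0·sL + -1·sR = -25/17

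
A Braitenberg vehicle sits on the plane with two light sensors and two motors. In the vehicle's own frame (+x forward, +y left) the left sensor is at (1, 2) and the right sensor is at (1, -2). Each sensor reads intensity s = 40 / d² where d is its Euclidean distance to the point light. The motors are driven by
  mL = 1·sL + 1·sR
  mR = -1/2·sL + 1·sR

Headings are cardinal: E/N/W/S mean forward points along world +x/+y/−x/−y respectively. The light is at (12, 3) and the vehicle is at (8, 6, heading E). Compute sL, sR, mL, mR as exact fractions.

left sensor world pos  = (9, 8); dL² = 34
right sensor world pos = (9, 4); dR² = 10
sL = 40/34 = 20/17
sR = 40/10 = 4
mL = 1·sL + 1·sR = 88/17
mR = -1/2·sL + 1·sR = 58/17

20/17 4 88/17 58/17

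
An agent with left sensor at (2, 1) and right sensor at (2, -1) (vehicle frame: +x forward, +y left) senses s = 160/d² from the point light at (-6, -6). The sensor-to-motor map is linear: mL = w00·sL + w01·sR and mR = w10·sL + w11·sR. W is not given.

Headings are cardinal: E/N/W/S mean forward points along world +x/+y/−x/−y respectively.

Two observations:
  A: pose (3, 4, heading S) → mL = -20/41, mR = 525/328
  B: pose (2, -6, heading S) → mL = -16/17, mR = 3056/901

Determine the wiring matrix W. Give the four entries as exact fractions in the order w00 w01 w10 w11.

-1/2 0 1 1/2

obs A: pose=(3,4,S) → sL=40/41, sR=5/4, mL=-20/41, mR=525/328
obs B: pose=(2,-6,S) → sL=32/17, sR=160/53, mL=-16/17, mR=3056/901
sensor matrix S = [[40/41, 5/4], [32/17, 160/53]]; det S = 21880/36941
solve [mL_A; mL_B] = S·[w00; w01] and [mR_A; mR_B] = S·[w10; w11]:
  w00 = -1/2, w01 = 0, w10 = 1, w11 = 1/2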